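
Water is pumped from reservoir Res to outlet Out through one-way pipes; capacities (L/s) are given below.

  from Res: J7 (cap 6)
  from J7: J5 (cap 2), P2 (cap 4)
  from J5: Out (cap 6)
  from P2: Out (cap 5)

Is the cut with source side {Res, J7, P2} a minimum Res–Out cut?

No — its capacity is 7, but the minimum cut has capacity 6.

Given cut capacity: 2 + 5 = 7.
Augment Res→J7→J5→Out: bottleneck 2, flow now 2.
Augment Res→J7→P2→Out: bottleneck 4, flow now 6.
No augmenting path remains; maximum flow = 6.
In the residual graph, reachable from Res: {Res}.
Min-cut edges: Res→J7 (6); capacity 6 = 6.
Cut capacity 7 exceeds the max flow 6, so it is not minimum.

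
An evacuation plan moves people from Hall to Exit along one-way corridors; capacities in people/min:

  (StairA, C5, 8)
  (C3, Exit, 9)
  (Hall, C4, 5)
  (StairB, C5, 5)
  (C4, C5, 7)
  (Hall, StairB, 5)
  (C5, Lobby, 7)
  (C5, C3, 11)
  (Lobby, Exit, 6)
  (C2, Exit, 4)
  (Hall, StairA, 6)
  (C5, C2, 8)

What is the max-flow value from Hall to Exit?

16

Augment Hall→StairB→C5→C2→Exit: bottleneck 4, flow now 4.
Augment Hall→StairB→C5→Lobby→Exit: bottleneck 1, flow now 5.
Augment Hall→StairA→C5→Lobby→Exit: bottleneck 5, flow now 10.
Augment Hall→StairA→C5→C3→Exit: bottleneck 1, flow now 11.
Augment Hall→C4→C5→C3→Exit: bottleneck 5, flow now 16.
No augmenting path remains; maximum flow = 16.
In the residual graph, reachable from Hall: {Hall}.
Min-cut edges: Hall→StairB (5), Hall→StairA (6), Hall→C4 (5); capacity 5 + 6 + 5 = 16.
This cut is saturated, so no flow can exceed 16.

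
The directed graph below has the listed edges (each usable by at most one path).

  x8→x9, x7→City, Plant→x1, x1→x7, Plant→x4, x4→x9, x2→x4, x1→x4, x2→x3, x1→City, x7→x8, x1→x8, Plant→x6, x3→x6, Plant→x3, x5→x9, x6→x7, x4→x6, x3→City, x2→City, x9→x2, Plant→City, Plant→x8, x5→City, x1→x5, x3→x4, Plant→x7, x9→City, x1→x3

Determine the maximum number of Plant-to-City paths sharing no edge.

6

Assign every edge capacity 1; by Menger, the answer equals the max flow.
Path Plant→City (+1); total 1.
Path Plant→x1→City (+1); total 2.
Path Plant→x3→City (+1); total 3.
Path Plant→x7→City (+1); total 4.
Path Plant→x4→x9→City (+1); total 5.
Path Plant→x8→x9→x2→City (+1); total 6.
No residual Plant→City path; max flow = 6.
Certifying cut of size 6: {Plant→City, Plant→x1, Plant→x3, Plant→x4, x7→City, x8→x9}.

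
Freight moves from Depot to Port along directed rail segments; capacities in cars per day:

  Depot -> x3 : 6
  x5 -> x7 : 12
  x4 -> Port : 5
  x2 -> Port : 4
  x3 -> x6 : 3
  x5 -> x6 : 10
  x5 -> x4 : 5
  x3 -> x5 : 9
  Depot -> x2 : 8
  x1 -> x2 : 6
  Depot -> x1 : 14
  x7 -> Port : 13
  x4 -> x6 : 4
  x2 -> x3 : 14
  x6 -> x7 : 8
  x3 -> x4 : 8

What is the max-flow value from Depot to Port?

20

Augment Depot→x2→Port: bottleneck 4, flow now 4.
Augment Depot→x3→x4→Port: bottleneck 5, flow now 9.
Augment Depot→x3→x5→x7→Port: bottleneck 1, flow now 10.
Augment Depot→x2→x3→x5→x7→Port: bottleneck 4, flow now 14.
Augment Depot→x1→x2→x3→x5→x7→Port: bottleneck 4, flow now 18.
Augment Depot→x1→x2→x3→x6→x7→Port: bottleneck 2, flow now 20.
No augmenting path remains; maximum flow = 20.
In the residual graph, reachable from Depot: {Depot, x1}.
Min-cut edges: Depot→x2 (8), Depot→x3 (6), x1→x2 (6); capacity 8 + 6 + 6 = 20.
This cut is saturated, so no flow can exceed 20.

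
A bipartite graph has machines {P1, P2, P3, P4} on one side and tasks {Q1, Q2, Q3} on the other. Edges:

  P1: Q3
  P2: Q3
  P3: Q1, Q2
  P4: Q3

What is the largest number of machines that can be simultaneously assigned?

Unit-capacity flow: source→left, listed edges, right→sink; max matching = max flow.
Augmenting path P1→Q3 (+1); matched 1.
Augmenting path P3→Q1 (+1); matched 2.
No augmenting path remains; maximum matching = 2.
König certificate: {P3, Q3} is a vertex cover of size 2 (every listed pair touches it), so no matching can be larger.

2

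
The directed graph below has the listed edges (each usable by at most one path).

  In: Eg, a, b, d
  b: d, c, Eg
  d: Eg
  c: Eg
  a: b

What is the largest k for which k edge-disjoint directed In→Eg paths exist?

Assign every edge capacity 1; by Menger, the answer equals the max flow.
Path In→Eg (+1); total 1.
Path In→b→Eg (+1); total 2.
Path In→d→Eg (+1); total 3.
Path In→a→b→c→Eg (+1); total 4.
No residual In→Eg path; max flow = 4.
Certifying cut of size 4: {In→Eg, In→a, In→b, In→d}.

4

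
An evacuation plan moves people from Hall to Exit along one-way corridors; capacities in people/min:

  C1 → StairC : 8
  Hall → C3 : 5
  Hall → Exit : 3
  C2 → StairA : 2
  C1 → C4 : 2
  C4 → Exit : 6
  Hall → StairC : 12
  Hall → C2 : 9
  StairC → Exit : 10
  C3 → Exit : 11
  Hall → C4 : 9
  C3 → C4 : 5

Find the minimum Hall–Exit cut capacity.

24

Augment Hall→Exit: bottleneck 3, flow now 3.
Augment Hall→C3→Exit: bottleneck 5, flow now 8.
Augment Hall→C4→Exit: bottleneck 6, flow now 14.
Augment Hall→StairC→Exit: bottleneck 10, flow now 24.
No augmenting path remains; maximum flow = 24.
By max-flow min-cut, the minimum cut capacity equals the max flow.
In the residual graph, reachable from Hall: {Hall, C2, C4, StairA, StairC}.
Min-cut edges: Hall→C3 (5), Hall→Exit (3), C4→Exit (6), StairC→Exit (10); capacity 5 + 3 + 6 + 10 = 24.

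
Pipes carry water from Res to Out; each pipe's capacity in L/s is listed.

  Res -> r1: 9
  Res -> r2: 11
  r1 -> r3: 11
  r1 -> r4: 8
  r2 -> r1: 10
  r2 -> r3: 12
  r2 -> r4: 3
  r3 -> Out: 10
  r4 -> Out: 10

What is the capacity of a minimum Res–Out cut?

20

Augment Res→r1→r3→Out: bottleneck 9, flow now 9.
Augment Res→r2→r3→Out: bottleneck 1, flow now 10.
Augment Res→r2→r4→Out: bottleneck 3, flow now 13.
Augment Res→r2→r1→r4→Out: bottleneck 7, flow now 20.
No augmenting path remains; maximum flow = 20.
By max-flow min-cut, the minimum cut capacity equals the max flow.
In the residual graph, reachable from Res: {Res}.
Min-cut edges: Res→r1 (9), Res→r2 (11); capacity 9 + 11 = 20.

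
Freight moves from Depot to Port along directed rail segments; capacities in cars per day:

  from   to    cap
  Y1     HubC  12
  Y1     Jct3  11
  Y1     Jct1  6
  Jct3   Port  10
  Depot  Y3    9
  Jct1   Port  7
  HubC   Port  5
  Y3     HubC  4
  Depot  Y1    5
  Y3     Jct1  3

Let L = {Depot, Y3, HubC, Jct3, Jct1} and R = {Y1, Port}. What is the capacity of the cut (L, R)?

27

Edges leaving {Depot, Y3, HubC, Jct3, Jct1}: Depot→Y1 (5), HubC→Port (5), Jct3→Port (10), Jct1→Port (7).
Cut capacity = 5 + 5 + 10 + 7 = 27.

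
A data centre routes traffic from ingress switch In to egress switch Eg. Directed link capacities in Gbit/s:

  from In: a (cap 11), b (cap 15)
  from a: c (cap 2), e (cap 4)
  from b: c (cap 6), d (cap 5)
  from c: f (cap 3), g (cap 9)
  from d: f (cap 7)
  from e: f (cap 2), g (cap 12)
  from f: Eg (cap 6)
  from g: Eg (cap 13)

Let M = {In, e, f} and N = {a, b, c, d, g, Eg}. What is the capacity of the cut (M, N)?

Edges leaving {In, e, f}: In→a (11), In→b (15), e→g (12), f→Eg (6).
Cut capacity = 11 + 15 + 12 + 6 = 44.

44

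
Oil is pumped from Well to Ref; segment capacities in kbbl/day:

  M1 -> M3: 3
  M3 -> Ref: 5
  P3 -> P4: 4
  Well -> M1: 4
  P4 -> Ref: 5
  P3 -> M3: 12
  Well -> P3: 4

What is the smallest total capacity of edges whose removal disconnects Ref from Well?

7

Augment Well→M1→M3→Ref: bottleneck 3, flow now 3.
Augment Well→P3→M3→Ref: bottleneck 2, flow now 5.
Augment Well→P3→P4→Ref: bottleneck 2, flow now 7.
No augmenting path remains; maximum flow = 7.
By max-flow min-cut, the minimum cut capacity equals the max flow.
In the residual graph, reachable from Well: {Well, M1}.
Min-cut edges: Well→P3 (4), M1→M3 (3); capacity 4 + 3 = 7.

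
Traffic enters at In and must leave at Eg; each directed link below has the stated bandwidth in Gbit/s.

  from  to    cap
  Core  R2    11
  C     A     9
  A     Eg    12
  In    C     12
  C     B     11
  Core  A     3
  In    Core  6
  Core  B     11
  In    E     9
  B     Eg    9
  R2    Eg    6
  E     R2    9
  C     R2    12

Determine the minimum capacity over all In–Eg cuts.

24

Augment In→C→R2→Eg: bottleneck 6, flow now 6.
Augment In→C→A→Eg: bottleneck 6, flow now 12.
Augment In→Core→A→Eg: bottleneck 3, flow now 15.
Augment In→Core→B→Eg: bottleneck 3, flow now 18.
Augment In→E→R2→C→A→Eg: bottleneck 3, flow now 21. (uses reverse residual edge)
Augment In→E→R2→C→B→Eg: bottleneck 3, flow now 24. (uses reverse residual edge)
No augmenting path remains; maximum flow = 24.
By max-flow min-cut, the minimum cut capacity equals the max flow.
In the residual graph, reachable from In: {In, E, R2}.
Min-cut edges: In→C (12), In→Core (6), R2→Eg (6); capacity 12 + 6 + 6 = 24.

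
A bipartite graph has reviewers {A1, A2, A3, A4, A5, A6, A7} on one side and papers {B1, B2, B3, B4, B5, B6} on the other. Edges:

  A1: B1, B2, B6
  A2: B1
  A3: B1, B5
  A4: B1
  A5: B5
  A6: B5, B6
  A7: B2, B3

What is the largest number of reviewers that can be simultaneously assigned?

5

Unit-capacity flow: source→left, listed edges, right→sink; max matching = max flow.
Augmenting path A1→B1 (+1); matched 1.
Augmenting path A3→B5 (+1); matched 2.
Augmenting path A6→B6 (+1); matched 3.
Augmenting path A7→B2 (+1); matched 4.
Augmenting path A2→B1→A1→B2→A7→B3 (+1); matched 5.
No augmenting path remains; maximum matching = 5.
König certificate: {A1, A6, A7, B1, B5} is a vertex cover of size 5 (every listed pair touches it), so no matching can be larger.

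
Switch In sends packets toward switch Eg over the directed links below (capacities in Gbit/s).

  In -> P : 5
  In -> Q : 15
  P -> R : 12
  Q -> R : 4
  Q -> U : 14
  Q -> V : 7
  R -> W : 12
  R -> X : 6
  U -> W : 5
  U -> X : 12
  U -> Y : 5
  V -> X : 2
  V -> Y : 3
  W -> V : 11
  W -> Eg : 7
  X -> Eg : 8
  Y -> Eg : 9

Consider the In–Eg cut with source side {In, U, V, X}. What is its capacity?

41

Edges leaving {In, U, V, X}: In→P (5), In→Q (15), U→W (5), U→Y (5), V→Y (3), X→Eg (8).
Cut capacity = 5 + 15 + 5 + 5 + 3 + 8 = 41.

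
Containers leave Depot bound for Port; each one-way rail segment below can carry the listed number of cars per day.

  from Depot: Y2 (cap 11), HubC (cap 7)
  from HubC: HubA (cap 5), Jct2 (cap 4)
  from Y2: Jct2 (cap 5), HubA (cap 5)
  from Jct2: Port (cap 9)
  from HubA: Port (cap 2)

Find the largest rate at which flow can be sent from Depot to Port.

Augment Depot→HubC→Jct2→Port: bottleneck 4, flow now 4.
Augment Depot→HubC→HubA→Port: bottleneck 2, flow now 6.
Augment Depot→Y2→Jct2→Port: bottleneck 5, flow now 11.
No augmenting path remains; maximum flow = 11.
In the residual graph, reachable from Depot: {Depot, HubC, Y2, HubA}.
Min-cut edges: HubC→Jct2 (4), Y2→Jct2 (5), HubA→Port (2); capacity 4 + 5 + 2 = 11.
This cut is saturated, so no flow can exceed 11.

11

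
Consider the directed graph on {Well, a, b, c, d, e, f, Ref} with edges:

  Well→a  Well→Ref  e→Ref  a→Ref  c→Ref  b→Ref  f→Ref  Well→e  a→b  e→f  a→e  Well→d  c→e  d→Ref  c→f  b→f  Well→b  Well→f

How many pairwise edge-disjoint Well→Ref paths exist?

Assign every edge capacity 1; by Menger, the answer equals the max flow.
Path Well→Ref (+1); total 1.
Path Well→a→Ref (+1); total 2.
Path Well→b→Ref (+1); total 3.
Path Well→d→Ref (+1); total 4.
Path Well→e→Ref (+1); total 5.
Path Well→f→Ref (+1); total 6.
No residual Well→Ref path; max flow = 6.
Certifying cut of size 6: {Well→Ref, Well→a, Well→b, Well→d, Well→e, Well→f}.

6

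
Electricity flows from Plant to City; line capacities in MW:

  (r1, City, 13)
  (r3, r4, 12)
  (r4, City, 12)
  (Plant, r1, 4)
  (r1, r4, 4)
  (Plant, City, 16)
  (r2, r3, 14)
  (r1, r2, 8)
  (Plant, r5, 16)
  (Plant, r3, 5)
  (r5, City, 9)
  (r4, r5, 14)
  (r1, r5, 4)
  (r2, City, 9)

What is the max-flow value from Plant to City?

Augment Plant→City: bottleneck 16, flow now 16.
Augment Plant→r1→City: bottleneck 4, flow now 20.
Augment Plant→r5→City: bottleneck 9, flow now 29.
Augment Plant→r3→r4→City: bottleneck 5, flow now 34.
No augmenting path remains; maximum flow = 34.
In the residual graph, reachable from Plant: {Plant, r5}.
Min-cut edges: Plant→r1 (4), Plant→r3 (5), Plant→City (16), r5→City (9); capacity 4 + 5 + 16 + 9 = 34.
This cut is saturated, so no flow can exceed 34.

34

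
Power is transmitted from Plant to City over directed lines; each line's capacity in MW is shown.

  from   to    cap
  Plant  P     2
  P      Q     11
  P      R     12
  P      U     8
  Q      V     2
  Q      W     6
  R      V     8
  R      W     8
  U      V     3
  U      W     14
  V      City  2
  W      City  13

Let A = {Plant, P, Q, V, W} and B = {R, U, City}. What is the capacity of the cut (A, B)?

Edges leaving {Plant, P, Q, V, W}: P→R (12), P→U (8), V→City (2), W→City (13).
Cut capacity = 12 + 8 + 2 + 13 = 35.

35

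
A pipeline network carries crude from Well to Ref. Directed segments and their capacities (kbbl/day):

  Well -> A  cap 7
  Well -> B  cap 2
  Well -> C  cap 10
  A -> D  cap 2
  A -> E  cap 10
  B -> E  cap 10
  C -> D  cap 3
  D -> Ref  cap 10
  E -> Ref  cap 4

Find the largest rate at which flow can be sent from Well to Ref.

9

Augment Well→A→D→Ref: bottleneck 2, flow now 2.
Augment Well→A→E→Ref: bottleneck 4, flow now 6.
Augment Well→C→D→Ref: bottleneck 3, flow now 9.
No augmenting path remains; maximum flow = 9.
In the residual graph, reachable from Well: {Well, A, B, C, E}.
Min-cut edges: A→D (2), C→D (3), E→Ref (4); capacity 2 + 3 + 4 = 9.
This cut is saturated, so no flow can exceed 9.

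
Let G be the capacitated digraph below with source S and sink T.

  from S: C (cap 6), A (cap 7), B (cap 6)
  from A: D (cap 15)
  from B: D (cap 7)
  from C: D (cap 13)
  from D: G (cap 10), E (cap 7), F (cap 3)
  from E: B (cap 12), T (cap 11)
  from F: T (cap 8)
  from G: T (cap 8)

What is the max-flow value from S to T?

Augment S→A→D→E→T: bottleneck 7, flow now 7.
Augment S→B→D→F→T: bottleneck 3, flow now 10.
Augment S→B→D→G→T: bottleneck 3, flow now 13.
Augment S→C→D→G→T: bottleneck 5, flow now 18.
No augmenting path remains; maximum flow = 18.
In the residual graph, reachable from S: {S, A, B, C, D, G}.
Min-cut edges: D→E (7), D→F (3), G→T (8); capacity 7 + 3 + 8 = 18.
This cut is saturated, so no flow can exceed 18.

18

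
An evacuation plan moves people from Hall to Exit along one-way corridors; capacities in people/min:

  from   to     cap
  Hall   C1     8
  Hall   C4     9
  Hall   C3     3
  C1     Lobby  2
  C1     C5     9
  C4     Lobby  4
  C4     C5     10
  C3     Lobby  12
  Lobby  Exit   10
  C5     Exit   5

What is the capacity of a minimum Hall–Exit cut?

14

Augment Hall→C1→Lobby→Exit: bottleneck 2, flow now 2.
Augment Hall→C1→C5→Exit: bottleneck 5, flow now 7.
Augment Hall→C4→Lobby→Exit: bottleneck 4, flow now 11.
Augment Hall→C3→Lobby→Exit: bottleneck 3, flow now 14.
No augmenting path remains; maximum flow = 14.
By max-flow min-cut, the minimum cut capacity equals the max flow.
In the residual graph, reachable from Hall: {Hall, C1, C4, C5}.
Min-cut edges: Hall→C3 (3), C1→Lobby (2), C4→Lobby (4), C5→Exit (5); capacity 3 + 2 + 4 + 5 = 14.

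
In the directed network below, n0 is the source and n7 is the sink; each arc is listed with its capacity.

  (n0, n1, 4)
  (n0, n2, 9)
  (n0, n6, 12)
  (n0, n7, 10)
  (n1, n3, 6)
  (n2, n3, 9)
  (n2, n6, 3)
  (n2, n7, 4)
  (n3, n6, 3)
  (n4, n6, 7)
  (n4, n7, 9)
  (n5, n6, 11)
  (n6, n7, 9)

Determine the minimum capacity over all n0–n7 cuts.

23

Augment n0→n7: bottleneck 10, flow now 10.
Augment n0→n2→n7: bottleneck 4, flow now 14.
Augment n0→n6→n7: bottleneck 9, flow now 23.
No augmenting path remains; maximum flow = 23.
By max-flow min-cut, the minimum cut capacity equals the max flow.
In the residual graph, reachable from n0: {n0, n1, n2, n3, n6}.
Min-cut edges: n0→n7 (10), n2→n7 (4), n6→n7 (9); capacity 10 + 4 + 9 = 23.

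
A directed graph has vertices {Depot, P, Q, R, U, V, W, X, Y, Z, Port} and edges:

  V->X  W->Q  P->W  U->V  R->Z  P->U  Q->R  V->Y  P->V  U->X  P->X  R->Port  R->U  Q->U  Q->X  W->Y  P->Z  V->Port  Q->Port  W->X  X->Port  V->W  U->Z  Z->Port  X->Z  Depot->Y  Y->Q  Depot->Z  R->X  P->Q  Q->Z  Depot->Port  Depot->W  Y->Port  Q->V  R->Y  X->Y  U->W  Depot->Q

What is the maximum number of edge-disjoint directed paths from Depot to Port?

5

Assign every edge capacity 1; by Menger, the answer equals the max flow.
Path Depot→Port (+1); total 1.
Path Depot→Q→Port (+1); total 2.
Path Depot→Y→Port (+1); total 3.
Path Depot→Z→Port (+1); total 4.
Path Depot→W→X→Port (+1); total 5.
No residual Depot→Port path; max flow = 5.
Certifying cut of size 5: {Depot→Port, Depot→Q, Depot→W, Depot→Y, Depot→Z}.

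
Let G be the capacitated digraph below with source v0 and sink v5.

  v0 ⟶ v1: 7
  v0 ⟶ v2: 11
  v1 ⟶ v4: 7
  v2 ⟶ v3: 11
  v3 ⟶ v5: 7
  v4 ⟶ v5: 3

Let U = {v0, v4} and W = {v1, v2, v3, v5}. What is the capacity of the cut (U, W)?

Edges leaving {v0, v4}: v0→v1 (7), v0→v2 (11), v4→v5 (3).
Cut capacity = 7 + 11 + 3 = 21.

21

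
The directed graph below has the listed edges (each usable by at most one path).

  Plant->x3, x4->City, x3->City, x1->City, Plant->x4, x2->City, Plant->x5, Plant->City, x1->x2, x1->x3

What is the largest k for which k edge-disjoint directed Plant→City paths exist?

3

Assign every edge capacity 1; by Menger, the answer equals the max flow.
Path Plant→City (+1); total 1.
Path Plant→x3→City (+1); total 2.
Path Plant→x4→City (+1); total 3.
No residual Plant→City path; max flow = 3.
Certifying cut of size 3: {Plant→City, Plant→x3, Plant→x4}.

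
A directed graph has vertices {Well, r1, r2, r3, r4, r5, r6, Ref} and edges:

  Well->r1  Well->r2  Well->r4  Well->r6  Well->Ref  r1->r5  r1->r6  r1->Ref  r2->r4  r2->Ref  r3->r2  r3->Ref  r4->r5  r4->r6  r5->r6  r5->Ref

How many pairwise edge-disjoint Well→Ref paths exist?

4

Assign every edge capacity 1; by Menger, the answer equals the max flow.
Path Well→Ref (+1); total 1.
Path Well→r1→Ref (+1); total 2.
Path Well→r2→Ref (+1); total 3.
Path Well→r4→r5→Ref (+1); total 4.
No residual Well→Ref path; max flow = 4.
Certifying cut of size 4: {Well→Ref, Well→r1, Well→r2, Well→r4}.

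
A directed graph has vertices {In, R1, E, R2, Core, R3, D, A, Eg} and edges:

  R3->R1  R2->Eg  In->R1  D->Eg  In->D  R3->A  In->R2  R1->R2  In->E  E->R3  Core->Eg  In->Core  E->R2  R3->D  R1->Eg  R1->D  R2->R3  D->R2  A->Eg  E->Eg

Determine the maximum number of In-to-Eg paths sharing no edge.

5

Assign every edge capacity 1; by Menger, the answer equals the max flow.
Path In→R1→Eg (+1); total 1.
Path In→E→Eg (+1); total 2.
Path In→R2→Eg (+1); total 3.
Path In→Core→Eg (+1); total 4.
Path In→D→Eg (+1); total 5.
No residual In→Eg path; max flow = 5.
Certifying cut of size 5: {In→Core, In→D, In→E, In→R1, In→R2}.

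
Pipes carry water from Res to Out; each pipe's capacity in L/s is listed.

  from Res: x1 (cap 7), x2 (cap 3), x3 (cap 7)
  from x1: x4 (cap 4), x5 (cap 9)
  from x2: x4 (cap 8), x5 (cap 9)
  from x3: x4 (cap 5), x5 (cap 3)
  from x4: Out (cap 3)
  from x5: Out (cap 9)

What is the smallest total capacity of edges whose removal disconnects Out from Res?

12

Augment Res→x1→x4→Out: bottleneck 3, flow now 3.
Augment Res→x1→x5→Out: bottleneck 4, flow now 7.
Augment Res→x2→x5→Out: bottleneck 3, flow now 10.
Augment Res→x3→x5→Out: bottleneck 2, flow now 12.
No augmenting path remains; maximum flow = 12.
By max-flow min-cut, the minimum cut capacity equals the max flow.
In the residual graph, reachable from Res: {Res, x1, x2, x3, x4, x5}.
Min-cut edges: x4→Out (3), x5→Out (9); capacity 3 + 9 = 12.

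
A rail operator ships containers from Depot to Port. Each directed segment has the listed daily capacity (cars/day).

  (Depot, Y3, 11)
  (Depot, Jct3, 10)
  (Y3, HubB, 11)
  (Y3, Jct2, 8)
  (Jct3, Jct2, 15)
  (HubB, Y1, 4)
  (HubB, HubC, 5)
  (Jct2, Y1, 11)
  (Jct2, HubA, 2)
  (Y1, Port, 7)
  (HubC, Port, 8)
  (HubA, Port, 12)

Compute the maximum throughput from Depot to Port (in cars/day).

14

Augment Depot→Y3→HubB→Y1→Port: bottleneck 4, flow now 4.
Augment Depot→Y3→HubB→HubC→Port: bottleneck 5, flow now 9.
Augment Depot→Y3→Jct2→Y1→Port: bottleneck 2, flow now 11.
Augment Depot→Jct3→Jct2→Y1→Port: bottleneck 1, flow now 12.
Augment Depot→Jct3→Jct2→HubA→Port: bottleneck 2, flow now 14.
No augmenting path remains; maximum flow = 14.
In the residual graph, reachable from Depot: {Depot, Y3, Jct3, HubB, Jct2, Y1}.
Min-cut edges: HubB→HubC (5), Jct2→HubA (2), Y1→Port (7); capacity 5 + 2 + 7 = 14.
This cut is saturated, so no flow can exceed 14.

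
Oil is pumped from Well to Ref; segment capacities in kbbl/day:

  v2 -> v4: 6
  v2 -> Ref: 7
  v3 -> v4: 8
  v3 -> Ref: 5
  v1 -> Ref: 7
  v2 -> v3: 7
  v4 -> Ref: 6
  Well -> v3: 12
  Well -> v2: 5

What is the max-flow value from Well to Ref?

Augment Well→v2→Ref: bottleneck 5, flow now 5.
Augment Well→v3→Ref: bottleneck 5, flow now 10.
Augment Well→v3→v4→Ref: bottleneck 6, flow now 16.
No augmenting path remains; maximum flow = 16.
In the residual graph, reachable from Well: {Well, v3, v4}.
Min-cut edges: Well→v2 (5), v3→Ref (5), v4→Ref (6); capacity 5 + 5 + 6 = 16.
This cut is saturated, so no flow can exceed 16.

16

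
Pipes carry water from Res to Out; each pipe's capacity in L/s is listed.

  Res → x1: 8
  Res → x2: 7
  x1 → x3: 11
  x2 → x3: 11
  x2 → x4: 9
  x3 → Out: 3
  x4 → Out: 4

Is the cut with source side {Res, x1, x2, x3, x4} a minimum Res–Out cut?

Yes — it is a minimum cut (capacity 7).

Given cut capacity: 3 + 4 = 7.
Augment Res→x1→x3→Out: bottleneck 3, flow now 3.
Augment Res→x2→x4→Out: bottleneck 4, flow now 7.
No augmenting path remains; maximum flow = 7.
Cut capacity 7 equals the max flow, so it is a minimum cut.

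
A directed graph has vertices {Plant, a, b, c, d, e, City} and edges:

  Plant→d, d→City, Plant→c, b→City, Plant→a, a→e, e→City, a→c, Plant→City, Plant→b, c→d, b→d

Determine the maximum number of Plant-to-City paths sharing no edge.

4

Assign every edge capacity 1; by Menger, the answer equals the max flow.
Path Plant→City (+1); total 1.
Path Plant→b→City (+1); total 2.
Path Plant→d→City (+1); total 3.
Path Plant→a→e→City (+1); total 4.
No residual Plant→City path; max flow = 4.
Certifying cut of size 4: {Plant→City, Plant→a, Plant→b, d→City}.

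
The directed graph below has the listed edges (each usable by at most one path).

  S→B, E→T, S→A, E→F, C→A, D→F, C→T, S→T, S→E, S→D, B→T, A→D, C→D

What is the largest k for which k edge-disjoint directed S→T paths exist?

Assign every edge capacity 1; by Menger, the answer equals the max flow.
Path S→T (+1); total 1.
Path S→B→T (+1); total 2.
Path S→E→T (+1); total 3.
No residual S→T path; max flow = 3.
Certifying cut of size 3: {S→B, S→E, S→T}.

3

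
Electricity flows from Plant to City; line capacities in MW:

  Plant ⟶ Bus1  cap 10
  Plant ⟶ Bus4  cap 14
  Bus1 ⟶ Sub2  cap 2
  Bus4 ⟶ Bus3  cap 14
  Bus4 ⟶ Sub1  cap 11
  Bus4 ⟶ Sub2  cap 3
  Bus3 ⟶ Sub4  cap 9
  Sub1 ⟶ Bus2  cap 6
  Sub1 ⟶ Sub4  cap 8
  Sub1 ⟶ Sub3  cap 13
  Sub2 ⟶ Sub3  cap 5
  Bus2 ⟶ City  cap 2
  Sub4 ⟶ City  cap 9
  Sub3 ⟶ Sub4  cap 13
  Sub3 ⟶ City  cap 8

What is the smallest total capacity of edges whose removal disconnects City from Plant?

Augment Plant→Bus1→Sub2→Sub3→City: bottleneck 2, flow now 2.
Augment Plant→Bus4→Bus3→Sub4→City: bottleneck 9, flow now 11.
Augment Plant→Bus4→Sub1→Bus2→City: bottleneck 2, flow now 13.
Augment Plant→Bus4→Sub1→Sub3→City: bottleneck 3, flow now 16.
No augmenting path remains; maximum flow = 16.
By max-flow min-cut, the minimum cut capacity equals the max flow.
In the residual graph, reachable from Plant: {Plant, Bus1}.
Min-cut edges: Plant→Bus4 (14), Bus1→Sub2 (2); capacity 14 + 2 = 16.

16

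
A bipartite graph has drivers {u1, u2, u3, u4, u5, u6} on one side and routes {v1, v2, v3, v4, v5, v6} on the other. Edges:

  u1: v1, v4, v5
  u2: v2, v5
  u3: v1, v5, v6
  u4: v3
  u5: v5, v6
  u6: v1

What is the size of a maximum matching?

Unit-capacity flow: source→left, listed edges, right→sink; max matching = max flow.
Augmenting path u1→v1 (+1); matched 1.
Augmenting path u2→v2 (+1); matched 2.
Augmenting path u3→v5 (+1); matched 3.
Augmenting path u4→v3 (+1); matched 4.
Augmenting path u5→v6 (+1); matched 5.
Augmenting path u6→v1→u1→v4 (+1); matched 6.
No augmenting path remains; maximum matching = 6.
König certificate: {u1, u2, u3, u4, u5, u6} is a vertex cover of size 6 (every listed pair touches it), so no matching can be larger.

6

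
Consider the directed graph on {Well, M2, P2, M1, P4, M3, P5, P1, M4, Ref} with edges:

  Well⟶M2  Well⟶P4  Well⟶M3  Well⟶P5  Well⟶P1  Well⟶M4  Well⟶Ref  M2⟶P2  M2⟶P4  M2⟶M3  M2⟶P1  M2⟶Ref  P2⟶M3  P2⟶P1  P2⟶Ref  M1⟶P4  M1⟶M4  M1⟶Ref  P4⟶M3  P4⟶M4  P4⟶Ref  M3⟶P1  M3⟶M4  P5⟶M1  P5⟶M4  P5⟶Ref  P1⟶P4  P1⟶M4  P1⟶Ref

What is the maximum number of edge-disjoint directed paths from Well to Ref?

Assign every edge capacity 1; by Menger, the answer equals the max flow.
Path Well→Ref (+1); total 1.
Path Well→M2→Ref (+1); total 2.
Path Well→P4→Ref (+1); total 3.
Path Well→P5→Ref (+1); total 4.
Path Well→P1→Ref (+1); total 5.
No residual Well→Ref path; max flow = 5.
Certifying cut of size 5: {P1→Ref, P4→Ref, Well→M2, Well→P5, Well→Ref}.

5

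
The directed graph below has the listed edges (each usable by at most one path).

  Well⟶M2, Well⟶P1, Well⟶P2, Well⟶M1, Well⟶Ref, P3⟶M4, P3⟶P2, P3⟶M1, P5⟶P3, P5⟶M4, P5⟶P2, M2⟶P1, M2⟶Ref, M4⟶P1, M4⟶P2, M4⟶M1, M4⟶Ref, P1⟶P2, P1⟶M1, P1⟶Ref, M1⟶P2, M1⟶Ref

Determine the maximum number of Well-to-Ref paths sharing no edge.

4

Assign every edge capacity 1; by Menger, the answer equals the max flow.
Path Well→Ref (+1); total 1.
Path Well→M2→Ref (+1); total 2.
Path Well→P1→Ref (+1); total 3.
Path Well→M1→Ref (+1); total 4.
No residual Well→Ref path; max flow = 4.
Certifying cut of size 4: {Well→M1, Well→M2, Well→P1, Well→Ref}.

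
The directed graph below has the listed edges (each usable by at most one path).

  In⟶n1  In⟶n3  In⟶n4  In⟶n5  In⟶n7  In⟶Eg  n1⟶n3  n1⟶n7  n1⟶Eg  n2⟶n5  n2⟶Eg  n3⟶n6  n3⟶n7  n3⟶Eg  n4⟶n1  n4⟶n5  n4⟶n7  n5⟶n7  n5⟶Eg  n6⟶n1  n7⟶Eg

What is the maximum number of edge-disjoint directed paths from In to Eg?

Assign every edge capacity 1; by Menger, the answer equals the max flow.
Path In→Eg (+1); total 1.
Path In→n1→Eg (+1); total 2.
Path In→n3→Eg (+1); total 3.
Path In→n5→Eg (+1); total 4.
Path In→n7→Eg (+1); total 5.
No residual In→Eg path; max flow = 5.
Certifying cut of size 5: {In→Eg, n1→Eg, n3→Eg, n5→Eg, n7→Eg}.

5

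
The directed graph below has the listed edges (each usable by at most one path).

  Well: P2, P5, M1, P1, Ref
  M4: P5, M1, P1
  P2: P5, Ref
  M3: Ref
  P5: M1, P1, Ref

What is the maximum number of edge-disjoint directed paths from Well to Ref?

3

Assign every edge capacity 1; by Menger, the answer equals the max flow.
Path Well→Ref (+1); total 1.
Path Well→P2→Ref (+1); total 2.
Path Well→P5→Ref (+1); total 3.
No residual Well→Ref path; max flow = 3.
Certifying cut of size 3: {Well→P2, Well→P5, Well→Ref}.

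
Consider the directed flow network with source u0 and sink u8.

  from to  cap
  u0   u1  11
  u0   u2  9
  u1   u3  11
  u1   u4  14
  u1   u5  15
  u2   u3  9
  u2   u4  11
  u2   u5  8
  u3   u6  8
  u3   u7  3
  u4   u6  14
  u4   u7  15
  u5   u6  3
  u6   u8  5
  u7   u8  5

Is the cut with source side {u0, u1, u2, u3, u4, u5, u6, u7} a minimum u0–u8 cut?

Given cut capacity: 5 + 5 = 10.
Augment u0→u1→u3→u6→u8: bottleneck 5, flow now 5.
Augment u0→u1→u3→u7→u8: bottleneck 3, flow now 8.
Augment u0→u1→u4→u7→u8: bottleneck 2, flow now 10.
No augmenting path remains; maximum flow = 10.
Cut capacity 10 equals the max flow, so it is a minimum cut.

Yes — it is a minimum cut (capacity 10).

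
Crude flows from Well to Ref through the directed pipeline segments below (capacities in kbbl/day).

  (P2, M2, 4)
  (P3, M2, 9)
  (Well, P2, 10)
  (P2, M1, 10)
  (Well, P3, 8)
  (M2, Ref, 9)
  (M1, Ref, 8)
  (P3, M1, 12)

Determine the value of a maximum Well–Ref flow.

17

Augment Well→P3→M1→Ref: bottleneck 8, flow now 8.
Augment Well→P2→M2→Ref: bottleneck 4, flow now 12.
Augment Well→P2→M1→P3→M2→Ref: bottleneck 5, flow now 17. (uses reverse residual edge)
No augmenting path remains; maximum flow = 17.
In the residual graph, reachable from Well: {Well, P3, P2, M1, M2}.
Min-cut edges: M1→Ref (8), M2→Ref (9); capacity 8 + 9 = 17.
This cut is saturated, so no flow can exceed 17.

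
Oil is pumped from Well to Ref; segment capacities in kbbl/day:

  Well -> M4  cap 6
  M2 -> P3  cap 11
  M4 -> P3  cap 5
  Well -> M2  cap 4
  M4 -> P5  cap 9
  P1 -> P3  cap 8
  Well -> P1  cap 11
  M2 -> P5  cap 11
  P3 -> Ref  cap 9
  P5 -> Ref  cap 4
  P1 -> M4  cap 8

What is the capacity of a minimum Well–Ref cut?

Augment Well→P1→P3→Ref: bottleneck 8, flow now 8.
Augment Well→M4→P5→Ref: bottleneck 4, flow now 12.
Augment Well→M4→P3→Ref: bottleneck 1, flow now 13.
No augmenting path remains; maximum flow = 13.
By max-flow min-cut, the minimum cut capacity equals the max flow.
In the residual graph, reachable from Well: {Well, P1, M4, M2, P5, P3}.
Min-cut edges: P5→Ref (4), P3→Ref (9); capacity 4 + 9 = 13.

13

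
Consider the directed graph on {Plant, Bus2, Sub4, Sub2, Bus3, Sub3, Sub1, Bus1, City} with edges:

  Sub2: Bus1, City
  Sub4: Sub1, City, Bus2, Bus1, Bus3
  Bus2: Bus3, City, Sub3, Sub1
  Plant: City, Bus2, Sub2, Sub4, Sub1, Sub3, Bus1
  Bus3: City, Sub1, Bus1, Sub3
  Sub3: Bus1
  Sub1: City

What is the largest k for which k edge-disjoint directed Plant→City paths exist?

5

Assign every edge capacity 1; by Menger, the answer equals the max flow.
Path Plant→City (+1); total 1.
Path Plant→Bus2→City (+1); total 2.
Path Plant→Sub4→City (+1); total 3.
Path Plant→Sub2→City (+1); total 4.
Path Plant→Sub1→City (+1); total 5.
No residual Plant→City path; max flow = 5.
Certifying cut of size 5: {Plant→Bus2, Plant→City, Plant→Sub1, Plant→Sub2, Plant→Sub4}.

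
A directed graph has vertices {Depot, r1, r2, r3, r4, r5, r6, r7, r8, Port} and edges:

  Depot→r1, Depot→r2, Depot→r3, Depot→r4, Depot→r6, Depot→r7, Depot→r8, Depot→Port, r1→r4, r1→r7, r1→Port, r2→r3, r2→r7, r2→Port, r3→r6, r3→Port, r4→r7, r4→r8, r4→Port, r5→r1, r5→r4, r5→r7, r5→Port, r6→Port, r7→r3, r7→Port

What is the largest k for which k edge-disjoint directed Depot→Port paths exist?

Assign every edge capacity 1; by Menger, the answer equals the max flow.
Path Depot→Port (+1); total 1.
Path Depot→r1→Port (+1); total 2.
Path Depot→r2→Port (+1); total 3.
Path Depot→r3→Port (+1); total 4.
Path Depot→r4→Port (+1); total 5.
Path Depot→r6→Port (+1); total 6.
Path Depot→r7→Port (+1); total 7.
No residual Depot→Port path; max flow = 7.
Certifying cut of size 7: {Depot→Port, Depot→r1, Depot→r2, Depot→r3, Depot→r4, Depot→r6, Depot→r7}.

7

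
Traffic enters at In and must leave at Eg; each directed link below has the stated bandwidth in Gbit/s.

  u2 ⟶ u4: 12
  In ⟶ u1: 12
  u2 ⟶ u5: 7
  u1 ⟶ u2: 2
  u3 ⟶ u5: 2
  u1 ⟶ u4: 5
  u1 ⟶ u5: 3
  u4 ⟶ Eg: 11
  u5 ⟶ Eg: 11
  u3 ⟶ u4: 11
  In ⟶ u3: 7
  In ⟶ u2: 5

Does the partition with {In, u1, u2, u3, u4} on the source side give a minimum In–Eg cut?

Given cut capacity: 3 + 7 + 2 + 11 = 23.
Augment In→u1→u4→Eg: bottleneck 5, flow now 5.
Augment In→u1→u5→Eg: bottleneck 3, flow now 8.
Augment In→u2→u4→Eg: bottleneck 5, flow now 13.
Augment In→u3→u4→Eg: bottleneck 1, flow now 14.
Augment In→u3→u5→Eg: bottleneck 2, flow now 16.
Augment In→u1→u2→u5→Eg: bottleneck 2, flow now 18.
Augment In→u3→u4→u2→u5→Eg: bottleneck 4, flow now 22. (uses reverse residual edge)
No augmenting path remains; maximum flow = 22.
In the residual graph, reachable from In: {In, u1}.
Min-cut edges: In→u2 (5), In→u3 (7), u1→u2 (2), u1→u4 (5), u1→u5 (3); capacity 5 + 7 + 2 + 5 + 3 = 22.
Cut capacity 23 exceeds the max flow 22, so it is not minimum.

No — its capacity is 23, but the minimum cut has capacity 22.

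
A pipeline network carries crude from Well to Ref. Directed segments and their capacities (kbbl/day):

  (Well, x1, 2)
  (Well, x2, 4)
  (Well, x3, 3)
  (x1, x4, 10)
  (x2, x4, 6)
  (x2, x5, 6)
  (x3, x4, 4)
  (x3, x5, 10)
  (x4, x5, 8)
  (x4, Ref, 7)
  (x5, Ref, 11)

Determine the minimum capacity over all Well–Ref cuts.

Augment Well→x1→x4→Ref: bottleneck 2, flow now 2.
Augment Well→x2→x4→Ref: bottleneck 4, flow now 6.
Augment Well→x3→x4→Ref: bottleneck 1, flow now 7.
Augment Well→x3→x5→Ref: bottleneck 2, flow now 9.
No augmenting path remains; maximum flow = 9.
By max-flow min-cut, the minimum cut capacity equals the max flow.
In the residual graph, reachable from Well: {Well}.
Min-cut edges: Well→x1 (2), Well→x2 (4), Well→x3 (3); capacity 2 + 4 + 3 = 9.

9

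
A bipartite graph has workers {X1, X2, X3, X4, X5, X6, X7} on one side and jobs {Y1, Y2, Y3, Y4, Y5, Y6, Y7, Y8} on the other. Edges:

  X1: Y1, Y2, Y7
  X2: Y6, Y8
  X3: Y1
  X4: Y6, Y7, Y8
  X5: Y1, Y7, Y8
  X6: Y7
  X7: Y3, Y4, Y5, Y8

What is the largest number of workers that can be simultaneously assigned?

6

Unit-capacity flow: source→left, listed edges, right→sink; max matching = max flow.
Augmenting path X1→Y1 (+1); matched 1.
Augmenting path X2→Y6 (+1); matched 2.
Augmenting path X4→Y7 (+1); matched 3.
Augmenting path X5→Y8 (+1); matched 4.
Augmenting path X7→Y3 (+1); matched 5.
Augmenting path X3→Y1→X1→Y2 (+1); matched 6.
No augmenting path remains; maximum matching = 6.
König certificate: {X1, X7, Y1, Y6, Y7, Y8} is a vertex cover of size 6 (every listed pair touches it), so no matching can be larger.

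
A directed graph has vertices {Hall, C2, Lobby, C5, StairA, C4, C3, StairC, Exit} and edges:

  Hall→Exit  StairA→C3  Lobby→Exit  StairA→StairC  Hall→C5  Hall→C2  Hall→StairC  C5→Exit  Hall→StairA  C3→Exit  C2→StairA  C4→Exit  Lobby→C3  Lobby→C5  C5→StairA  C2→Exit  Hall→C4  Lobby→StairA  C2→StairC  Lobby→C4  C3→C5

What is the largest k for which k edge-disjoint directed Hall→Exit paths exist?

5

Assign every edge capacity 1; by Menger, the answer equals the max flow.
Path Hall→Exit (+1); total 1.
Path Hall→C2→Exit (+1); total 2.
Path Hall→C5→Exit (+1); total 3.
Path Hall→C4→Exit (+1); total 4.
Path Hall→StairA→C3→Exit (+1); total 5.
No residual Hall→Exit path; max flow = 5.
Certifying cut of size 5: {Hall→C2, Hall→C4, Hall→C5, Hall→Exit, Hall→StairA}.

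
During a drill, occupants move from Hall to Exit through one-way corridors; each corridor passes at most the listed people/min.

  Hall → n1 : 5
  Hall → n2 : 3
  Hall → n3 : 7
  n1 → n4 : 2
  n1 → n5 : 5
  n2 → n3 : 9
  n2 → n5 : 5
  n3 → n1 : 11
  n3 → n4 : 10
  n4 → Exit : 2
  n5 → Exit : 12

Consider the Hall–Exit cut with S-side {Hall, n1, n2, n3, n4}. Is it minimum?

Given cut capacity: 5 + 5 + 2 = 12.
Augment Hall→n1→n4→Exit: bottleneck 2, flow now 2.
Augment Hall→n1→n5→Exit: bottleneck 3, flow now 5.
Augment Hall→n2→n5→Exit: bottleneck 3, flow now 8.
Augment Hall→n3→n1→n5→Exit: bottleneck 2, flow now 10.
No augmenting path remains; maximum flow = 10.
In the residual graph, reachable from Hall: {Hall, n1, n3, n4}.
Min-cut edges: Hall→n2 (3), n1→n5 (5), n4→Exit (2); capacity 3 + 5 + 2 = 10.
Cut capacity 12 exceeds the max flow 10, so it is not minimum.

No — its capacity is 12, but the minimum cut has capacity 10.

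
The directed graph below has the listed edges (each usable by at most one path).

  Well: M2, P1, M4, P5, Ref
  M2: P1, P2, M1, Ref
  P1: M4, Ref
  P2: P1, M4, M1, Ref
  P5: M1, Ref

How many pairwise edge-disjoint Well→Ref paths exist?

Assign every edge capacity 1; by Menger, the answer equals the max flow.
Path Well→Ref (+1); total 1.
Path Well→M2→Ref (+1); total 2.
Path Well→P1→Ref (+1); total 3.
Path Well→P5→Ref (+1); total 4.
No residual Well→Ref path; max flow = 4.
Certifying cut of size 4: {Well→M2, Well→P1, Well→P5, Well→Ref}.

4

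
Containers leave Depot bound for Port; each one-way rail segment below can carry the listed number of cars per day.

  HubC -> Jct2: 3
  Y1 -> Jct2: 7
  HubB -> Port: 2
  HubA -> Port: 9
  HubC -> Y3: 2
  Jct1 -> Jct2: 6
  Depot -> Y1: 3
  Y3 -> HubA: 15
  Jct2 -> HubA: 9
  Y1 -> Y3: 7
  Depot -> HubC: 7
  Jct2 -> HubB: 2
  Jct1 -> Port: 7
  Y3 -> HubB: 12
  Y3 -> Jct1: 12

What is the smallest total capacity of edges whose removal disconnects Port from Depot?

Augment Depot→HubC→Y3→Jct1→Port: bottleneck 2, flow now 2.
Augment Depot→HubC→Jct2→HubB→Port: bottleneck 2, flow now 4.
Augment Depot→HubC→Jct2→HubA→Port: bottleneck 1, flow now 5.
Augment Depot→Y1→Y3→Jct1→Port: bottleneck 3, flow now 8.
No augmenting path remains; maximum flow = 8.
By max-flow min-cut, the minimum cut capacity equals the max flow.
In the residual graph, reachable from Depot: {Depot, HubC}.
Min-cut edges: Depot→Y1 (3), HubC→Y3 (2), HubC→Jct2 (3); capacity 3 + 2 + 3 = 8.

8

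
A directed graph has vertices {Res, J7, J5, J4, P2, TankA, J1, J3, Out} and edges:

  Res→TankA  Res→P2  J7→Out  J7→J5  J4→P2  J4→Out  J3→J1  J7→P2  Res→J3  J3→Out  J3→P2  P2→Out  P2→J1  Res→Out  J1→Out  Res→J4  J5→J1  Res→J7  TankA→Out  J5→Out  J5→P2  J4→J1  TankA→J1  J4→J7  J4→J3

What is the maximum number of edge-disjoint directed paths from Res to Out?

Assign every edge capacity 1; by Menger, the answer equals the max flow.
Path Res→Out (+1); total 1.
Path Res→J7→Out (+1); total 2.
Path Res→J4→Out (+1); total 3.
Path Res→P2→Out (+1); total 4.
Path Res→TankA→Out (+1); total 5.
Path Res→J3→Out (+1); total 6.
No residual Res→Out path; max flow = 6.
Certifying cut of size 6: {Res→J3, Res→J4, Res→J7, Res→Out, Res→P2, Res→TankA}.

6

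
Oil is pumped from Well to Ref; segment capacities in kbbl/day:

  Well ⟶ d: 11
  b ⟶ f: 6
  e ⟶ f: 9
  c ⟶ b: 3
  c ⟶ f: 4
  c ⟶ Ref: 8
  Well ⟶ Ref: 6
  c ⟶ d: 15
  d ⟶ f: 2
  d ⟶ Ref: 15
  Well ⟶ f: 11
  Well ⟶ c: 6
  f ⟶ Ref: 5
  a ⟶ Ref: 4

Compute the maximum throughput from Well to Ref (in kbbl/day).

Augment Well→Ref: bottleneck 6, flow now 6.
Augment Well→c→Ref: bottleneck 6, flow now 12.
Augment Well→d→Ref: bottleneck 11, flow now 23.
Augment Well→f→Ref: bottleneck 5, flow now 28.
No augmenting path remains; maximum flow = 28.
In the residual graph, reachable from Well: {Well, f}.
Min-cut edges: Well→c (6), Well→d (11), Well→Ref (6), f→Ref (5); capacity 6 + 11 + 6 + 5 = 28.
This cut is saturated, so no flow can exceed 28.

28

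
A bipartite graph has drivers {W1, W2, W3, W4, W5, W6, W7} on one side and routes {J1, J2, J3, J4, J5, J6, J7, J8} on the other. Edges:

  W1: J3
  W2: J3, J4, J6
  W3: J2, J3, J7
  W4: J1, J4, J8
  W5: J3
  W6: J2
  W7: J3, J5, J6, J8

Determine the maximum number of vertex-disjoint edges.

Unit-capacity flow: source→left, listed edges, right→sink; max matching = max flow.
Augmenting path W1→J3 (+1); matched 1.
Augmenting path W2→J4 (+1); matched 2.
Augmenting path W3→J2 (+1); matched 3.
Augmenting path W4→J1 (+1); matched 4.
Augmenting path W7→J5 (+1); matched 5.
Augmenting path W6→J2→W3→J7 (+1); matched 6.
No augmenting path remains; maximum matching = 6.
König certificate: {W2, W3, W4, W6, W7, J3} is a vertex cover of size 6 (every listed pair touches it), so no matching can be larger.

6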